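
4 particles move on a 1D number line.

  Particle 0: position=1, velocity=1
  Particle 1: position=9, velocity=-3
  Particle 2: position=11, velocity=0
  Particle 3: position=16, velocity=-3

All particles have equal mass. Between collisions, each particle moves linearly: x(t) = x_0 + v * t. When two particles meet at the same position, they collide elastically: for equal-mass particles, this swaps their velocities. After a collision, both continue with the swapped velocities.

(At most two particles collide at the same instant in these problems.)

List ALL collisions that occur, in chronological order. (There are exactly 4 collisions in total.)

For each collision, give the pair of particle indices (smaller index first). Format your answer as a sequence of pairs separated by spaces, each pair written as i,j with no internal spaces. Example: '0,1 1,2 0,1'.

Answer: 2,3 0,1 1,2 2,3

Derivation:
Collision at t=5/3: particles 2 and 3 swap velocities; positions: p0=8/3 p1=4 p2=11 p3=11; velocities now: v0=1 v1=-3 v2=-3 v3=0
Collision at t=2: particles 0 and 1 swap velocities; positions: p0=3 p1=3 p2=10 p3=11; velocities now: v0=-3 v1=1 v2=-3 v3=0
Collision at t=15/4: particles 1 and 2 swap velocities; positions: p0=-9/4 p1=19/4 p2=19/4 p3=11; velocities now: v0=-3 v1=-3 v2=1 v3=0
Collision at t=10: particles 2 and 3 swap velocities; positions: p0=-21 p1=-14 p2=11 p3=11; velocities now: v0=-3 v1=-3 v2=0 v3=1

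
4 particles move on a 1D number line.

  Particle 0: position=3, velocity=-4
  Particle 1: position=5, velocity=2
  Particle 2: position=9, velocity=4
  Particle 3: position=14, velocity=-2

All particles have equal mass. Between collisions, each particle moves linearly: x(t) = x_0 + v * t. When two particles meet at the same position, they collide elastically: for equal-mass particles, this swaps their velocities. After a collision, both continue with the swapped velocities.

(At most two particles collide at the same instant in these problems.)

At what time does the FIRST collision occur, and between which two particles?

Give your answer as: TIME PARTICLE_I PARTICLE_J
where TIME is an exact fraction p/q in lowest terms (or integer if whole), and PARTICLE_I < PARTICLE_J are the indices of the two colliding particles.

Answer: 5/6 2 3

Derivation:
Pair (0,1): pos 3,5 vel -4,2 -> not approaching (rel speed -6 <= 0)
Pair (1,2): pos 5,9 vel 2,4 -> not approaching (rel speed -2 <= 0)
Pair (2,3): pos 9,14 vel 4,-2 -> gap=5, closing at 6/unit, collide at t=5/6
Earliest collision: t=5/6 between 2 and 3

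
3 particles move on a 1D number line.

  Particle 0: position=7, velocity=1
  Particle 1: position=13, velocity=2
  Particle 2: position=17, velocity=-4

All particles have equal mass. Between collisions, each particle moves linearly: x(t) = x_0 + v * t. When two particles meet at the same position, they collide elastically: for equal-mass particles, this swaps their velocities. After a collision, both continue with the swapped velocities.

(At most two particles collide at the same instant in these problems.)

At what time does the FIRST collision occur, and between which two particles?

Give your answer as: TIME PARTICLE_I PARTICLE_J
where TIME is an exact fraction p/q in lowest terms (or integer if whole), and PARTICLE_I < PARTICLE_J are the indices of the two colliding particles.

Answer: 2/3 1 2

Derivation:
Pair (0,1): pos 7,13 vel 1,2 -> not approaching (rel speed -1 <= 0)
Pair (1,2): pos 13,17 vel 2,-4 -> gap=4, closing at 6/unit, collide at t=2/3
Earliest collision: t=2/3 between 1 and 2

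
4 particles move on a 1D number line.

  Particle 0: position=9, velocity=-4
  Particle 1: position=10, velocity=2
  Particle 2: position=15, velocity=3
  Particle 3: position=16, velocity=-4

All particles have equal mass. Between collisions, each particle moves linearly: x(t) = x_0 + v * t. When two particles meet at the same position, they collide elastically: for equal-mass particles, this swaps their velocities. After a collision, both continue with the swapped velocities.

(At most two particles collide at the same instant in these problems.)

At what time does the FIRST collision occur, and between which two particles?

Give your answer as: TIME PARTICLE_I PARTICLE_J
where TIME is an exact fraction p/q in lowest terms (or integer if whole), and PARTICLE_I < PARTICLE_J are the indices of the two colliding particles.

Pair (0,1): pos 9,10 vel -4,2 -> not approaching (rel speed -6 <= 0)
Pair (1,2): pos 10,15 vel 2,3 -> not approaching (rel speed -1 <= 0)
Pair (2,3): pos 15,16 vel 3,-4 -> gap=1, closing at 7/unit, collide at t=1/7
Earliest collision: t=1/7 between 2 and 3

Answer: 1/7 2 3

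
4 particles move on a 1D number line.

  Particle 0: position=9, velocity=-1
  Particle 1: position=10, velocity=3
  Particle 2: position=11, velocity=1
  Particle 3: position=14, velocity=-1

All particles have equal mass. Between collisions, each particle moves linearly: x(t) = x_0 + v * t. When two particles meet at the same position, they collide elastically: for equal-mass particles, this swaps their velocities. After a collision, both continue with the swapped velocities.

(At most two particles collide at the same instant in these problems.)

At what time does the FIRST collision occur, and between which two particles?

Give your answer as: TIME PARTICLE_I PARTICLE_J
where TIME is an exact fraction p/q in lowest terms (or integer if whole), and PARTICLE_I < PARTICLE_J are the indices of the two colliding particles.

Answer: 1/2 1 2

Derivation:
Pair (0,1): pos 9,10 vel -1,3 -> not approaching (rel speed -4 <= 0)
Pair (1,2): pos 10,11 vel 3,1 -> gap=1, closing at 2/unit, collide at t=1/2
Pair (2,3): pos 11,14 vel 1,-1 -> gap=3, closing at 2/unit, collide at t=3/2
Earliest collision: t=1/2 between 1 and 2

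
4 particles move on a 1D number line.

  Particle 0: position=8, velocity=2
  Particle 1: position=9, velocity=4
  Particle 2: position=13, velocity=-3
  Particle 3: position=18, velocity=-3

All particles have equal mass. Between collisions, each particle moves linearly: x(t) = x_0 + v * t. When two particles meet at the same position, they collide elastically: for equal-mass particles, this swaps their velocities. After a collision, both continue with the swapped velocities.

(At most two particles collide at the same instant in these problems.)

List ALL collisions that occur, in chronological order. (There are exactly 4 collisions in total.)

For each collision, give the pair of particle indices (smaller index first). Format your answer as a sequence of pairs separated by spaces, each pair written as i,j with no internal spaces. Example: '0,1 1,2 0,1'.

Answer: 1,2 0,1 2,3 1,2

Derivation:
Collision at t=4/7: particles 1 and 2 swap velocities; positions: p0=64/7 p1=79/7 p2=79/7 p3=114/7; velocities now: v0=2 v1=-3 v2=4 v3=-3
Collision at t=1: particles 0 and 1 swap velocities; positions: p0=10 p1=10 p2=13 p3=15; velocities now: v0=-3 v1=2 v2=4 v3=-3
Collision at t=9/7: particles 2 and 3 swap velocities; positions: p0=64/7 p1=74/7 p2=99/7 p3=99/7; velocities now: v0=-3 v1=2 v2=-3 v3=4
Collision at t=2: particles 1 and 2 swap velocities; positions: p0=7 p1=12 p2=12 p3=17; velocities now: v0=-3 v1=-3 v2=2 v3=4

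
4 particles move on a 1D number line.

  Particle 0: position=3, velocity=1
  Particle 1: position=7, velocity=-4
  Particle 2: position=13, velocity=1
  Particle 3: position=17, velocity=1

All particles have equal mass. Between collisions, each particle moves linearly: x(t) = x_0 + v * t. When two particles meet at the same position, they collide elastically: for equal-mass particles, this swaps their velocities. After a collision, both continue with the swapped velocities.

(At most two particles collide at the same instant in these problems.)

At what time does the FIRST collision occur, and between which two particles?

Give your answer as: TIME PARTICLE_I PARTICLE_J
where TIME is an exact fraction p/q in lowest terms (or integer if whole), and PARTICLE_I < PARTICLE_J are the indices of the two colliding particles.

Pair (0,1): pos 3,7 vel 1,-4 -> gap=4, closing at 5/unit, collide at t=4/5
Pair (1,2): pos 7,13 vel -4,1 -> not approaching (rel speed -5 <= 0)
Pair (2,3): pos 13,17 vel 1,1 -> not approaching (rel speed 0 <= 0)
Earliest collision: t=4/5 between 0 and 1

Answer: 4/5 0 1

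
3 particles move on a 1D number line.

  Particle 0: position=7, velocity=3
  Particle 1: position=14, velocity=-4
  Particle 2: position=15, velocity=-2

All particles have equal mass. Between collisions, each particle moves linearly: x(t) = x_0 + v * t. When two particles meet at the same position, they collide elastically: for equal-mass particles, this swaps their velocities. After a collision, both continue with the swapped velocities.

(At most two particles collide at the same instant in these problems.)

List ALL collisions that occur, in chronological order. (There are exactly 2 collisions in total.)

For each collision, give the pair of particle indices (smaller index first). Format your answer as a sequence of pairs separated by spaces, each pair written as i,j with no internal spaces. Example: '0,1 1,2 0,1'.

Answer: 0,1 1,2

Derivation:
Collision at t=1: particles 0 and 1 swap velocities; positions: p0=10 p1=10 p2=13; velocities now: v0=-4 v1=3 v2=-2
Collision at t=8/5: particles 1 and 2 swap velocities; positions: p0=38/5 p1=59/5 p2=59/5; velocities now: v0=-4 v1=-2 v2=3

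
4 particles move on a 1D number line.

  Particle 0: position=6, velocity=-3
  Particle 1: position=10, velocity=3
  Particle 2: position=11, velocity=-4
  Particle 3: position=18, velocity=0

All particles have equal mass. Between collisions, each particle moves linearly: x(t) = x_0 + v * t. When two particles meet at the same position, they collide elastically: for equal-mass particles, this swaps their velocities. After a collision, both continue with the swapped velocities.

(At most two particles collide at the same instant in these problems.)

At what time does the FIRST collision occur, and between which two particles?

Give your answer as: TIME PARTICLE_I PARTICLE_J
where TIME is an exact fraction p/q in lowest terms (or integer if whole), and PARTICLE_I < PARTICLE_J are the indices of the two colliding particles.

Answer: 1/7 1 2

Derivation:
Pair (0,1): pos 6,10 vel -3,3 -> not approaching (rel speed -6 <= 0)
Pair (1,2): pos 10,11 vel 3,-4 -> gap=1, closing at 7/unit, collide at t=1/7
Pair (2,3): pos 11,18 vel -4,0 -> not approaching (rel speed -4 <= 0)
Earliest collision: t=1/7 between 1 and 2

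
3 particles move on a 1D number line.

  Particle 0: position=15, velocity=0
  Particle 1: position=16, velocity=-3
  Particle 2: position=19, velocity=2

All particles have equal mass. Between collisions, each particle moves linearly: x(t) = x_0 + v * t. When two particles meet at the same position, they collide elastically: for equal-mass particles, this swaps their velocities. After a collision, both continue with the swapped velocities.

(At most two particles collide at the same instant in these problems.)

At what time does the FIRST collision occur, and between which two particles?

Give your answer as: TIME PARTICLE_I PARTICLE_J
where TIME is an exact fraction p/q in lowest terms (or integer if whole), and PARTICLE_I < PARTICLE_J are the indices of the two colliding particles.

Pair (0,1): pos 15,16 vel 0,-3 -> gap=1, closing at 3/unit, collide at t=1/3
Pair (1,2): pos 16,19 vel -3,2 -> not approaching (rel speed -5 <= 0)
Earliest collision: t=1/3 between 0 and 1

Answer: 1/3 0 1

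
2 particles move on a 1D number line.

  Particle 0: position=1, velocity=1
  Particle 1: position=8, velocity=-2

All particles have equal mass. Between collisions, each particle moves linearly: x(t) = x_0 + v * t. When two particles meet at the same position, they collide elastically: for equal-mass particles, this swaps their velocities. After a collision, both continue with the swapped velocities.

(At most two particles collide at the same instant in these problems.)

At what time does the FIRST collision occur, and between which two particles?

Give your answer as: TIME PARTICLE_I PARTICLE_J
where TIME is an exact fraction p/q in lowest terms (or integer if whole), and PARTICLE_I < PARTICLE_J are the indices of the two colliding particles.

Answer: 7/3 0 1

Derivation:
Pair (0,1): pos 1,8 vel 1,-2 -> gap=7, closing at 3/unit, collide at t=7/3
Earliest collision: t=7/3 between 0 and 1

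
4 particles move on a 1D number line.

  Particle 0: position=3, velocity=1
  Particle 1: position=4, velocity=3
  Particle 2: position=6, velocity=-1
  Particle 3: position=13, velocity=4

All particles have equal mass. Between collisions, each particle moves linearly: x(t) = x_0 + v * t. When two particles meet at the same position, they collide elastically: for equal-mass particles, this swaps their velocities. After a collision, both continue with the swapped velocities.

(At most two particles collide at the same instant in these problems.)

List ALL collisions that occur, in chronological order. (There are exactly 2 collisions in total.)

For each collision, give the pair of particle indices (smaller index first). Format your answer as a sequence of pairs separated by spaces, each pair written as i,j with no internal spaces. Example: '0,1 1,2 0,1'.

Answer: 1,2 0,1

Derivation:
Collision at t=1/2: particles 1 and 2 swap velocities; positions: p0=7/2 p1=11/2 p2=11/2 p3=15; velocities now: v0=1 v1=-1 v2=3 v3=4
Collision at t=3/2: particles 0 and 1 swap velocities; positions: p0=9/2 p1=9/2 p2=17/2 p3=19; velocities now: v0=-1 v1=1 v2=3 v3=4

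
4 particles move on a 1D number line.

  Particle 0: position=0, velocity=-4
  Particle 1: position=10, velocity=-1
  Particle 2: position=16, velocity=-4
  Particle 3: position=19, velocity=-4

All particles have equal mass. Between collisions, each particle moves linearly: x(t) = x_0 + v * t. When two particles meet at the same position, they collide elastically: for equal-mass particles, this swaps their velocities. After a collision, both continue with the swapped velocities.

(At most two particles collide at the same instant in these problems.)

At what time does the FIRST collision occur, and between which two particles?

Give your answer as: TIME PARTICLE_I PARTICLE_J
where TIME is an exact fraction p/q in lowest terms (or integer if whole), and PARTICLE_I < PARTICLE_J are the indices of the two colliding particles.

Pair (0,1): pos 0,10 vel -4,-1 -> not approaching (rel speed -3 <= 0)
Pair (1,2): pos 10,16 vel -1,-4 -> gap=6, closing at 3/unit, collide at t=2
Pair (2,3): pos 16,19 vel -4,-4 -> not approaching (rel speed 0 <= 0)
Earliest collision: t=2 between 1 and 2

Answer: 2 1 2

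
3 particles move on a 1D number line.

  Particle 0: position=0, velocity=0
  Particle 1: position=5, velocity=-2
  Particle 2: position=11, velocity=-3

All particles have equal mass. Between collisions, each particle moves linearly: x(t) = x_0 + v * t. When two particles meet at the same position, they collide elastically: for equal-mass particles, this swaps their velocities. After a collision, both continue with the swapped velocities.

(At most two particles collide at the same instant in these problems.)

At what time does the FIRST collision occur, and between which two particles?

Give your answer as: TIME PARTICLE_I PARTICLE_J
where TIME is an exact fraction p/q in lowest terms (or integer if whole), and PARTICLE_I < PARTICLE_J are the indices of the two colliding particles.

Pair (0,1): pos 0,5 vel 0,-2 -> gap=5, closing at 2/unit, collide at t=5/2
Pair (1,2): pos 5,11 vel -2,-3 -> gap=6, closing at 1/unit, collide at t=6
Earliest collision: t=5/2 between 0 and 1

Answer: 5/2 0 1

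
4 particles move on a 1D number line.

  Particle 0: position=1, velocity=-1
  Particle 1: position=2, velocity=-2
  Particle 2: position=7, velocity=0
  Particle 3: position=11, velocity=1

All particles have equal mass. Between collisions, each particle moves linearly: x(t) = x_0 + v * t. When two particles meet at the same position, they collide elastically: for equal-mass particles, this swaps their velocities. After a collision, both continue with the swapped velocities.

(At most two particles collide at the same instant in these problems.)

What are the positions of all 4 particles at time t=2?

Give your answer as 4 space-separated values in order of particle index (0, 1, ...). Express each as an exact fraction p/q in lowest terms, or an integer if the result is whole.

Collision at t=1: particles 0 and 1 swap velocities; positions: p0=0 p1=0 p2=7 p3=12; velocities now: v0=-2 v1=-1 v2=0 v3=1
Advance to t=2 (no further collisions before then); velocities: v0=-2 v1=-1 v2=0 v3=1; positions = -2 -1 7 13

Answer: -2 -1 7 13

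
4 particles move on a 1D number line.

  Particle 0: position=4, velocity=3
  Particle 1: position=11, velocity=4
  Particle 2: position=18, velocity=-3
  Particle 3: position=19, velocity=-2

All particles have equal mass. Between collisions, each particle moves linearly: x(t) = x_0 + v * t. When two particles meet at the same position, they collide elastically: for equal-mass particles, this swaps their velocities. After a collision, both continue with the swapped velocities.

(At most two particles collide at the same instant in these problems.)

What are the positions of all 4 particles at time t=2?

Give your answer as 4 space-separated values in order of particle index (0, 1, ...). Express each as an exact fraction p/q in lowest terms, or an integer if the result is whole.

Answer: 10 12 15 19

Derivation:
Collision at t=1: particles 1 and 2 swap velocities; positions: p0=7 p1=15 p2=15 p3=17; velocities now: v0=3 v1=-3 v2=4 v3=-2
Collision at t=4/3: particles 2 and 3 swap velocities; positions: p0=8 p1=14 p2=49/3 p3=49/3; velocities now: v0=3 v1=-3 v2=-2 v3=4
Advance to t=2 (no further collisions before then); velocities: v0=3 v1=-3 v2=-2 v3=4; positions = 10 12 15 19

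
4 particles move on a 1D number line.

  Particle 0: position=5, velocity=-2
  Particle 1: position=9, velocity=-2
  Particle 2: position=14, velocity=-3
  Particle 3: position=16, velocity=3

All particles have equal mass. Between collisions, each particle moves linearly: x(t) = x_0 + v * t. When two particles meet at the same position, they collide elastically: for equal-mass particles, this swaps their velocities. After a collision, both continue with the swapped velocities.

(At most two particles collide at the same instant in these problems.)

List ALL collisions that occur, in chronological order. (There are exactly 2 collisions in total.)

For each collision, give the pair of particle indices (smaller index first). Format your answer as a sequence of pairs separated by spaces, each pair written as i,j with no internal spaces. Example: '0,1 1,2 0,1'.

Collision at t=5: particles 1 and 2 swap velocities; positions: p0=-5 p1=-1 p2=-1 p3=31; velocities now: v0=-2 v1=-3 v2=-2 v3=3
Collision at t=9: particles 0 and 1 swap velocities; positions: p0=-13 p1=-13 p2=-9 p3=43; velocities now: v0=-3 v1=-2 v2=-2 v3=3

Answer: 1,2 0,1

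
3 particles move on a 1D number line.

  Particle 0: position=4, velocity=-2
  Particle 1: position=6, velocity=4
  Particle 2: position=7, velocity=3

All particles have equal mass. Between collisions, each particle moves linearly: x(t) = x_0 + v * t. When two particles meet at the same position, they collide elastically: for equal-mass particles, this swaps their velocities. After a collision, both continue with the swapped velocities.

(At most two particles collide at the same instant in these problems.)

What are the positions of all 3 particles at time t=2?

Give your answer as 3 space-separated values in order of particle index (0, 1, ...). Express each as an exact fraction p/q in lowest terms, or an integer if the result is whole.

Collision at t=1: particles 1 and 2 swap velocities; positions: p0=2 p1=10 p2=10; velocities now: v0=-2 v1=3 v2=4
Advance to t=2 (no further collisions before then); velocities: v0=-2 v1=3 v2=4; positions = 0 13 14

Answer: 0 13 14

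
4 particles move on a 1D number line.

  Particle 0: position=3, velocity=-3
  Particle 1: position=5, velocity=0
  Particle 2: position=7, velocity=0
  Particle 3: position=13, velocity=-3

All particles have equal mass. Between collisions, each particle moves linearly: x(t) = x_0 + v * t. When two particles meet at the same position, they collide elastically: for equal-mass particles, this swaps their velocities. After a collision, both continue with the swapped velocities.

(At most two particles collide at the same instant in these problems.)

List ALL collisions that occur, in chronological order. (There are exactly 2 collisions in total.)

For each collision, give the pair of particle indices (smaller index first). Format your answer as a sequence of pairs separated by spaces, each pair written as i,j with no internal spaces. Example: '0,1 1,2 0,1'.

Collision at t=2: particles 2 and 3 swap velocities; positions: p0=-3 p1=5 p2=7 p3=7; velocities now: v0=-3 v1=0 v2=-3 v3=0
Collision at t=8/3: particles 1 and 2 swap velocities; positions: p0=-5 p1=5 p2=5 p3=7; velocities now: v0=-3 v1=-3 v2=0 v3=0

Answer: 2,3 1,2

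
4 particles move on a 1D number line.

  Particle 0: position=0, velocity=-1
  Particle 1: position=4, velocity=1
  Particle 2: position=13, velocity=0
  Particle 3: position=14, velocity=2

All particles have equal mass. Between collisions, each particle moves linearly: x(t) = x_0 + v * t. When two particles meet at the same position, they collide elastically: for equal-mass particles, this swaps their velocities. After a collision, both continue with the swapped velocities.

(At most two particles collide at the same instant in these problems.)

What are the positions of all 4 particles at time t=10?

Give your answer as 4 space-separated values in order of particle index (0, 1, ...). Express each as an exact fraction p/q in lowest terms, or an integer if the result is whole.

Answer: -10 13 14 34

Derivation:
Collision at t=9: particles 1 and 2 swap velocities; positions: p0=-9 p1=13 p2=13 p3=32; velocities now: v0=-1 v1=0 v2=1 v3=2
Advance to t=10 (no further collisions before then); velocities: v0=-1 v1=0 v2=1 v3=2; positions = -10 13 14 34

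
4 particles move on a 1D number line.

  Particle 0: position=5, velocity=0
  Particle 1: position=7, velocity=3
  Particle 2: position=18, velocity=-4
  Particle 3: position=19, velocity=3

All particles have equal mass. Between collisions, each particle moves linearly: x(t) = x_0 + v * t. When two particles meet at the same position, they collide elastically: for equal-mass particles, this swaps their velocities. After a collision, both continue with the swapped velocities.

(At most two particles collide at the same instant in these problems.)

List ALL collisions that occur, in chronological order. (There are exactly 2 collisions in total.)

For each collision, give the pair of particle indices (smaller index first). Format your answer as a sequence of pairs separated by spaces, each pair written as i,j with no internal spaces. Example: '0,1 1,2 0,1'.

Answer: 1,2 0,1

Derivation:
Collision at t=11/7: particles 1 and 2 swap velocities; positions: p0=5 p1=82/7 p2=82/7 p3=166/7; velocities now: v0=0 v1=-4 v2=3 v3=3
Collision at t=13/4: particles 0 and 1 swap velocities; positions: p0=5 p1=5 p2=67/4 p3=115/4; velocities now: v0=-4 v1=0 v2=3 v3=3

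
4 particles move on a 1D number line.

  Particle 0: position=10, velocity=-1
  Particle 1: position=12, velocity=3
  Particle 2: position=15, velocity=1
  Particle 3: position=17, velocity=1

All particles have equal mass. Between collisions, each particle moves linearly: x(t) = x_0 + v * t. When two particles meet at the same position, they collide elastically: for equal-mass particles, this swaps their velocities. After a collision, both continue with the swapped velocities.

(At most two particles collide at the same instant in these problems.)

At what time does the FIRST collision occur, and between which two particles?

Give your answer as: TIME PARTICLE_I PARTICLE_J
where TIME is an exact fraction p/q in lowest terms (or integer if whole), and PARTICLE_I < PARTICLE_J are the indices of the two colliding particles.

Pair (0,1): pos 10,12 vel -1,3 -> not approaching (rel speed -4 <= 0)
Pair (1,2): pos 12,15 vel 3,1 -> gap=3, closing at 2/unit, collide at t=3/2
Pair (2,3): pos 15,17 vel 1,1 -> not approaching (rel speed 0 <= 0)
Earliest collision: t=3/2 between 1 and 2

Answer: 3/2 1 2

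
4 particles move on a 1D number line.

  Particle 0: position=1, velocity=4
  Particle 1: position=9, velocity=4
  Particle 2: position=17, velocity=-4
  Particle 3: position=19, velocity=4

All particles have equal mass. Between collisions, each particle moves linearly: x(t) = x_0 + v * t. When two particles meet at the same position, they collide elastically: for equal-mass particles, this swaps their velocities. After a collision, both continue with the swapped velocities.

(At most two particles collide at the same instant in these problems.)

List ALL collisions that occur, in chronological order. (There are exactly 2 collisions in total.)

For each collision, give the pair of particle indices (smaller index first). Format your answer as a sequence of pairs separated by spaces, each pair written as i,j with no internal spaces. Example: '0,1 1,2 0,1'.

Answer: 1,2 0,1

Derivation:
Collision at t=1: particles 1 and 2 swap velocities; positions: p0=5 p1=13 p2=13 p3=23; velocities now: v0=4 v1=-4 v2=4 v3=4
Collision at t=2: particles 0 and 1 swap velocities; positions: p0=9 p1=9 p2=17 p3=27; velocities now: v0=-4 v1=4 v2=4 v3=4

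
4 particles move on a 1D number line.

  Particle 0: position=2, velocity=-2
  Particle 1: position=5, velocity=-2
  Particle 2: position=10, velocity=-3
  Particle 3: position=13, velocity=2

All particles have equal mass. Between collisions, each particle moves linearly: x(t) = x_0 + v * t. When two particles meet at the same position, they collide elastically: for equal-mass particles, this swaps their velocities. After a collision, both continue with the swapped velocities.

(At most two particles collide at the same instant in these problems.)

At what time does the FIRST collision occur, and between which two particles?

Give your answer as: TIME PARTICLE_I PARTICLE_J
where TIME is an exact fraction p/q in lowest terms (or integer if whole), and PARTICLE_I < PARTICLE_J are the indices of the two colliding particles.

Answer: 5 1 2

Derivation:
Pair (0,1): pos 2,5 vel -2,-2 -> not approaching (rel speed 0 <= 0)
Pair (1,2): pos 5,10 vel -2,-3 -> gap=5, closing at 1/unit, collide at t=5
Pair (2,3): pos 10,13 vel -3,2 -> not approaching (rel speed -5 <= 0)
Earliest collision: t=5 between 1 and 2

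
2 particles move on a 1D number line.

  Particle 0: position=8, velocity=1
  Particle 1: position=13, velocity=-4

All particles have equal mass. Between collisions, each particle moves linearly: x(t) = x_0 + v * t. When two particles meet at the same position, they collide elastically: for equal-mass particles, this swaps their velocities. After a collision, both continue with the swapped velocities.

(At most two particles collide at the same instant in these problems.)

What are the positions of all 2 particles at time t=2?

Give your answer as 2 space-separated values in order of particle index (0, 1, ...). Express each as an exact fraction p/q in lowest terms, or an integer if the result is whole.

Answer: 5 10

Derivation:
Collision at t=1: particles 0 and 1 swap velocities; positions: p0=9 p1=9; velocities now: v0=-4 v1=1
Advance to t=2 (no further collisions before then); velocities: v0=-4 v1=1; positions = 5 10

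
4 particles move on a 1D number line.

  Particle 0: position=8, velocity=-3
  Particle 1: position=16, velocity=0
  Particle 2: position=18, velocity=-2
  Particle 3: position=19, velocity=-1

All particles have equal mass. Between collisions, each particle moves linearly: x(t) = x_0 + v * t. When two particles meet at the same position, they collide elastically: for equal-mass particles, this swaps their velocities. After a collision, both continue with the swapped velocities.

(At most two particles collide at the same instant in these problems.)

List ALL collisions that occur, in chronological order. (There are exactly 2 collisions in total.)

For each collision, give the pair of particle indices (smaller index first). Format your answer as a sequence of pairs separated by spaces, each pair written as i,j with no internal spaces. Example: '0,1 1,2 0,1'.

Answer: 1,2 2,3

Derivation:
Collision at t=1: particles 1 and 2 swap velocities; positions: p0=5 p1=16 p2=16 p3=18; velocities now: v0=-3 v1=-2 v2=0 v3=-1
Collision at t=3: particles 2 and 3 swap velocities; positions: p0=-1 p1=12 p2=16 p3=16; velocities now: v0=-3 v1=-2 v2=-1 v3=0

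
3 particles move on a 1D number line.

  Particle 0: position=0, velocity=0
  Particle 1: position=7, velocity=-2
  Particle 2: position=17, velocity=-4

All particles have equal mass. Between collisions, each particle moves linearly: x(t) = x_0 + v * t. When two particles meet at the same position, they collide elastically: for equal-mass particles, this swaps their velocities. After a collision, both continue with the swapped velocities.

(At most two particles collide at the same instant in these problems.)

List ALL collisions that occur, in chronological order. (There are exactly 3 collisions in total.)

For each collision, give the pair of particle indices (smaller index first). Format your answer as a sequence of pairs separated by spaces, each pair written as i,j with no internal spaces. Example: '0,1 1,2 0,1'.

Collision at t=7/2: particles 0 and 1 swap velocities; positions: p0=0 p1=0 p2=3; velocities now: v0=-2 v1=0 v2=-4
Collision at t=17/4: particles 1 and 2 swap velocities; positions: p0=-3/2 p1=0 p2=0; velocities now: v0=-2 v1=-4 v2=0
Collision at t=5: particles 0 and 1 swap velocities; positions: p0=-3 p1=-3 p2=0; velocities now: v0=-4 v1=-2 v2=0

Answer: 0,1 1,2 0,1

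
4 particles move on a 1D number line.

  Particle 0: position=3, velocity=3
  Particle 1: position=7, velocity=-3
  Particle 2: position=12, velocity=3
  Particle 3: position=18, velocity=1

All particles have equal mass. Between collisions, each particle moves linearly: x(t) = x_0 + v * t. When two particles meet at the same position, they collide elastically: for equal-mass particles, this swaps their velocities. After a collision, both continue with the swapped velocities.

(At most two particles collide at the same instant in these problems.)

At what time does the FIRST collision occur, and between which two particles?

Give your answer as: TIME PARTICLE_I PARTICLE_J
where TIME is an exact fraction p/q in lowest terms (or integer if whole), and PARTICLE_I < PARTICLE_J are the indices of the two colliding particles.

Answer: 2/3 0 1

Derivation:
Pair (0,1): pos 3,7 vel 3,-3 -> gap=4, closing at 6/unit, collide at t=2/3
Pair (1,2): pos 7,12 vel -3,3 -> not approaching (rel speed -6 <= 0)
Pair (2,3): pos 12,18 vel 3,1 -> gap=6, closing at 2/unit, collide at t=3
Earliest collision: t=2/3 between 0 and 1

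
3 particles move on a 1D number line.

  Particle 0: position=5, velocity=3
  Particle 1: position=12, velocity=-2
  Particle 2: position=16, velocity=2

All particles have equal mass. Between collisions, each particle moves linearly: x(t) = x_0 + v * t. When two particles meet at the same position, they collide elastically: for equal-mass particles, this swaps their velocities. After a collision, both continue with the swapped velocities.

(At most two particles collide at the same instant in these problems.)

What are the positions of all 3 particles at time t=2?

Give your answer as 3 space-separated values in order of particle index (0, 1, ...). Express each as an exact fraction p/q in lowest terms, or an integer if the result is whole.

Answer: 8 11 20

Derivation:
Collision at t=7/5: particles 0 and 1 swap velocities; positions: p0=46/5 p1=46/5 p2=94/5; velocities now: v0=-2 v1=3 v2=2
Advance to t=2 (no further collisions before then); velocities: v0=-2 v1=3 v2=2; positions = 8 11 20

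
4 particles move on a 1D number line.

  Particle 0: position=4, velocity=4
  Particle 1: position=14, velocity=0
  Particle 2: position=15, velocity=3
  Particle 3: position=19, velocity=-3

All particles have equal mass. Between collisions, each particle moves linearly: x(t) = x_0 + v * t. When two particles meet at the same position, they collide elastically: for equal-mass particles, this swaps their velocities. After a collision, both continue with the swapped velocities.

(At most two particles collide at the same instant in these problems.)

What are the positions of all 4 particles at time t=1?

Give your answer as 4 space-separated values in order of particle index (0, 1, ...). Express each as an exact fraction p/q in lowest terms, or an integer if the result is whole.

Collision at t=2/3: particles 2 and 3 swap velocities; positions: p0=20/3 p1=14 p2=17 p3=17; velocities now: v0=4 v1=0 v2=-3 v3=3
Advance to t=1 (no further collisions before then); velocities: v0=4 v1=0 v2=-3 v3=3; positions = 8 14 16 18

Answer: 8 14 16 18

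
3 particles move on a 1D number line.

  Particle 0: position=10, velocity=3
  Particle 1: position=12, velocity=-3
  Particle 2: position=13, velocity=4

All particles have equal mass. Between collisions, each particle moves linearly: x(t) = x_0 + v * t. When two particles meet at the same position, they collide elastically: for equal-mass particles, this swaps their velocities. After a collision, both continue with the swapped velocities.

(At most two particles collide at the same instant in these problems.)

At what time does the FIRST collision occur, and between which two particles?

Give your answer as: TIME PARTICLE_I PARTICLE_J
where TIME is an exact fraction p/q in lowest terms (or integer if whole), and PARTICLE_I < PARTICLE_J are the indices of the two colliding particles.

Answer: 1/3 0 1

Derivation:
Pair (0,1): pos 10,12 vel 3,-3 -> gap=2, closing at 6/unit, collide at t=1/3
Pair (1,2): pos 12,13 vel -3,4 -> not approaching (rel speed -7 <= 0)
Earliest collision: t=1/3 between 0 and 1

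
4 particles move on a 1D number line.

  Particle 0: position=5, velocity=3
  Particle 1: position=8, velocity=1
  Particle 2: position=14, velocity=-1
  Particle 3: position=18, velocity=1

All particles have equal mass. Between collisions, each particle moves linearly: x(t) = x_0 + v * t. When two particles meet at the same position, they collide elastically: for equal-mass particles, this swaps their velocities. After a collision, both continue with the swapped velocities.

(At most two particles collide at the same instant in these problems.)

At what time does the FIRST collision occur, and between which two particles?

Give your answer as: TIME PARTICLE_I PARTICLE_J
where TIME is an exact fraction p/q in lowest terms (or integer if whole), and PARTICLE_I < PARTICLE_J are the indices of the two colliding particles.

Pair (0,1): pos 5,8 vel 3,1 -> gap=3, closing at 2/unit, collide at t=3/2
Pair (1,2): pos 8,14 vel 1,-1 -> gap=6, closing at 2/unit, collide at t=3
Pair (2,3): pos 14,18 vel -1,1 -> not approaching (rel speed -2 <= 0)
Earliest collision: t=3/2 between 0 and 1

Answer: 3/2 0 1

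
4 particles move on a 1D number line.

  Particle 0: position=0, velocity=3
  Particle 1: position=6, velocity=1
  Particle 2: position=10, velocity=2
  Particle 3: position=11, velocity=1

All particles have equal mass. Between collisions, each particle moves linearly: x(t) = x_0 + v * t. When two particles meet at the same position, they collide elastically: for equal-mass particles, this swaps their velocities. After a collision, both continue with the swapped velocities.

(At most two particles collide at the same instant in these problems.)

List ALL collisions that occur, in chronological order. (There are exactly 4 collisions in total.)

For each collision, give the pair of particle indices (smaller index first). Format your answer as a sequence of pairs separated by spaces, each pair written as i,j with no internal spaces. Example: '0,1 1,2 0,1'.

Answer: 2,3 0,1 1,2 2,3

Derivation:
Collision at t=1: particles 2 and 3 swap velocities; positions: p0=3 p1=7 p2=12 p3=12; velocities now: v0=3 v1=1 v2=1 v3=2
Collision at t=3: particles 0 and 1 swap velocities; positions: p0=9 p1=9 p2=14 p3=16; velocities now: v0=1 v1=3 v2=1 v3=2
Collision at t=11/2: particles 1 and 2 swap velocities; positions: p0=23/2 p1=33/2 p2=33/2 p3=21; velocities now: v0=1 v1=1 v2=3 v3=2
Collision at t=10: particles 2 and 3 swap velocities; positions: p0=16 p1=21 p2=30 p3=30; velocities now: v0=1 v1=1 v2=2 v3=3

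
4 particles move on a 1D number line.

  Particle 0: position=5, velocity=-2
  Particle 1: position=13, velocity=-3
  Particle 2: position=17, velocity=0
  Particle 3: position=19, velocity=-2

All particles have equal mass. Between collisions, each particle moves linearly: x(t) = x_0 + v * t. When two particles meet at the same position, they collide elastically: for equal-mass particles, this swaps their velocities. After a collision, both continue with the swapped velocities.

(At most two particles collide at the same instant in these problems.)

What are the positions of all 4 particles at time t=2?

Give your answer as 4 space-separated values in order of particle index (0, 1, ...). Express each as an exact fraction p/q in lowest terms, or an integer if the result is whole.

Collision at t=1: particles 2 and 3 swap velocities; positions: p0=3 p1=10 p2=17 p3=17; velocities now: v0=-2 v1=-3 v2=-2 v3=0
Advance to t=2 (no further collisions before then); velocities: v0=-2 v1=-3 v2=-2 v3=0; positions = 1 7 15 17

Answer: 1 7 15 17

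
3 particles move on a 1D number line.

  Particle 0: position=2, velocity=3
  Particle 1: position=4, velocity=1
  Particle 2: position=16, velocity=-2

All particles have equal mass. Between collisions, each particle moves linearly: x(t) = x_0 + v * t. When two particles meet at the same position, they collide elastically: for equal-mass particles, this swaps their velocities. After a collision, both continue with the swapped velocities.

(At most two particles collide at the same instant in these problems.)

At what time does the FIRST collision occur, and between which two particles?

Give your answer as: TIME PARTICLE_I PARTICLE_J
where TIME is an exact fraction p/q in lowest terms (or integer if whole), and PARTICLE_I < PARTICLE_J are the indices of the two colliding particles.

Pair (0,1): pos 2,4 vel 3,1 -> gap=2, closing at 2/unit, collide at t=1
Pair (1,2): pos 4,16 vel 1,-2 -> gap=12, closing at 3/unit, collide at t=4
Earliest collision: t=1 between 0 and 1

Answer: 1 0 1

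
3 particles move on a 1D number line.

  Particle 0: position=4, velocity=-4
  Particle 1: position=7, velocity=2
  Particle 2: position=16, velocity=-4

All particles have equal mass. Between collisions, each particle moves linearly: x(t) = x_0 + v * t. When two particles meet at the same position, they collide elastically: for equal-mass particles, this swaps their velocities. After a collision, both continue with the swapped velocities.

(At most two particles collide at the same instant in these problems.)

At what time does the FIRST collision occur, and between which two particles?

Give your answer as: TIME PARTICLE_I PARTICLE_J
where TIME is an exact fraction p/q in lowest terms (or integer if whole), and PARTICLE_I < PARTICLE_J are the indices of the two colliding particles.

Answer: 3/2 1 2

Derivation:
Pair (0,1): pos 4,7 vel -4,2 -> not approaching (rel speed -6 <= 0)
Pair (1,2): pos 7,16 vel 2,-4 -> gap=9, closing at 6/unit, collide at t=3/2
Earliest collision: t=3/2 between 1 and 2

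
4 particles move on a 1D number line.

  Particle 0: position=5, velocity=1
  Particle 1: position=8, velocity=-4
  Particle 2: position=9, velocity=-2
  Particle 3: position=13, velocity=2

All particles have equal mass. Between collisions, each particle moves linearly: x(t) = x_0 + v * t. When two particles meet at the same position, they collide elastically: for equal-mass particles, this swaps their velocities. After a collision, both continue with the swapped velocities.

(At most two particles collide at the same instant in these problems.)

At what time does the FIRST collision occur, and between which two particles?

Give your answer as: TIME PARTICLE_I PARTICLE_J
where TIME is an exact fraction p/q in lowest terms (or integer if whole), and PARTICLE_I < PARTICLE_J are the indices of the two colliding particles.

Pair (0,1): pos 5,8 vel 1,-4 -> gap=3, closing at 5/unit, collide at t=3/5
Pair (1,2): pos 8,9 vel -4,-2 -> not approaching (rel speed -2 <= 0)
Pair (2,3): pos 9,13 vel -2,2 -> not approaching (rel speed -4 <= 0)
Earliest collision: t=3/5 between 0 and 1

Answer: 3/5 0 1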